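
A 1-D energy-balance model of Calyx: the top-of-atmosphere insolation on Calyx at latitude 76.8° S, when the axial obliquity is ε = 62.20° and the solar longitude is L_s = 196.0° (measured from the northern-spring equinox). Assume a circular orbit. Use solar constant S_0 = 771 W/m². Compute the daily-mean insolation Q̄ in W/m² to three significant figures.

Q̄ ≈ 183 W/m²

Solar declination: sin δ = sin ε · sin L_s = sin 62.20° × sin 196.0° = -0.24382, so δ = -14.112°.
cos h₀ = −tan(-76.8°) tan(-14.112°) = -1.0719 ≤ −1 ⇒ polar day, h₀ = π.
Bracket: h₀ sin ϕ sin δ + cos ϕ cos δ sin h₀ = 3.1416×-0.97358×-0.24382 + 0.22835×0.96982×0.00000 = 0.745748 + 0.000000 = 0.745748.
Q̄ = (S_0/π) × [bracket] = (771/π) × 0.745748 = 183.0 W/m².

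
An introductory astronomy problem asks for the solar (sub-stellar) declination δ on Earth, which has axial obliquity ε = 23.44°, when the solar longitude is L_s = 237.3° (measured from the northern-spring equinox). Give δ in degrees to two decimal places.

δ = -19.56°

sin δ = sin ε · sin L_s = sin 23.44° × sin 237.3° = -0.334743.
δ = arcsin(-0.334743) = -19.56°.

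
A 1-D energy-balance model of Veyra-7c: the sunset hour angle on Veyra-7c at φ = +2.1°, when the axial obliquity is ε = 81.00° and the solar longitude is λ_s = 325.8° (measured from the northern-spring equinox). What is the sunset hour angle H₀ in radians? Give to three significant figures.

Solar declination: sin δ = sin ε · sin λ_s = sin 81.00° × sin 325.8° = -0.55516, so δ = -33.722°.
cos H₀ = −tan φ · tan δ = −tan(+2.1°) × tan(-33.722°) = 0.0245, so H₀ = 1.5463 rad = 88.60°.

H₀ = 1.55 rad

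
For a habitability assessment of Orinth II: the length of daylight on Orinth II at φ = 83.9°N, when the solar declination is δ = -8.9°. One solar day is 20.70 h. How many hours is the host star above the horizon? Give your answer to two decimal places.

0.00 h

cos H₀ = −tan φ · tan δ = 1.4653 ≥ 1, so the host star never rises (polar night) and H₀ = 0.
Daylight = 2H₀/(2π) × 20.70 h = (0.0000/π) × 20.70 = 0.00 h.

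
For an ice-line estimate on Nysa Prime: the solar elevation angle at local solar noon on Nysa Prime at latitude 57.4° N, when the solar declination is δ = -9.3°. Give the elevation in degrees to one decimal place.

At local noon the hour angle is zero, so the zenith angle equals |ϕ − δ| = |+57.4° − (-9.300°)| = 66.700°.
Elevation = 90° − 66.700° = 23.3°.

23.3°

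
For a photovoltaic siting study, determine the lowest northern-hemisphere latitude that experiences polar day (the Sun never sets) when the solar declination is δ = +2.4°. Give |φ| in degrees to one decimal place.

|φ| = 87.6°

Polar day requires cos H₀ = −tan φ tan δ ≤ −1, i.e. tan φ tan δ ≥ 1.
The boundary is |tan φ| · |tan δ| = 1, so |φ| = 90° − |δ| = 90° − 2.4° = 87.6° in the northern hemisphere.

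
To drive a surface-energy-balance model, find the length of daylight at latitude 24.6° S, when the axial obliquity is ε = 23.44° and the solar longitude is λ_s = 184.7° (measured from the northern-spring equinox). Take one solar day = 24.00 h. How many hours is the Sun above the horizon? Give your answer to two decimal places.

12.11 h

Solar declination: sin δ = sin ε · sin λ_s = sin 23.44° × sin 184.7° = -0.03259, so δ = -1.868°.
cos H₀ = −tan φ · tan δ = −tan(-24.6°) × tan(-1.868°) = -0.0149, so H₀ = 1.5857 rad = 90.86°.
Daylight = 2H₀/(2π) × 24.00 h = (1.5857/π) × 24.00 = 12.11 h.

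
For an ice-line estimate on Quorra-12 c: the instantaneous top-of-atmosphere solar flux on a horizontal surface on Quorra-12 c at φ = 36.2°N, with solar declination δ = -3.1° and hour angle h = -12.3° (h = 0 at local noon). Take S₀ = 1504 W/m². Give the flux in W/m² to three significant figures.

cos θ_z = sin φ sin δ + cos φ cos δ cos h = -0.031939 + 0.787283 = 0.755344.
Flux = S₀ · cos θ_z = 1504 × 0.755344 = 1136 W/m².

1.14e+03 W/m²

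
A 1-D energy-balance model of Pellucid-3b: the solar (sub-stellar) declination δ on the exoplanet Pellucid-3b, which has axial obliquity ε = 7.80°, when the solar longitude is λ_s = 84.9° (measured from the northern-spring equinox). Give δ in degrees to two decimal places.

sin δ = sin ε · sin λ_s = sin 7.80° × sin 84.9° = 0.135178.
δ = arcsin(0.135178) = +7.77°.

δ = +7.77°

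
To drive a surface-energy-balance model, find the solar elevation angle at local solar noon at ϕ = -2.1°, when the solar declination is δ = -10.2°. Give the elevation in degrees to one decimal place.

At local noon the hour angle is zero, so the zenith angle equals |ϕ − δ| = |-2.1° − (-10.200°)| = 8.100°.
Elevation = 90° − 8.100° = 81.9°.

81.9°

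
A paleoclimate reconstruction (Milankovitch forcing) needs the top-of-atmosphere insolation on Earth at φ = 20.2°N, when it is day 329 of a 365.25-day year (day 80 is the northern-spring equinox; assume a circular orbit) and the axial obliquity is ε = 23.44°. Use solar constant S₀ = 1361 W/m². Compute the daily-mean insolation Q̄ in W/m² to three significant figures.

Q̄ ≈ 298 W/m²

Solar longitude: λ_s = 360° × (329 − 80)/365.25 = 245.421°.
sin δ = sin 23.44° × sin 245.421° = -0.36174, so δ = -21.207°.
cos H₀ = −tan(+20.2°) tan(-21.207°) = 0.1428, H₀ = 1.4275 rad.
Bracket: H₀ sin φ sin δ + cos φ cos δ sin H₀ = 1.4275×0.34530×-0.36174 + 0.93849×0.93228×0.98976 = -0.178307 + 0.865976 = 0.687669.
Q̄ = (S₀/π) × [bracket] = (1361/π) × 0.687669 = 297.9 W/m².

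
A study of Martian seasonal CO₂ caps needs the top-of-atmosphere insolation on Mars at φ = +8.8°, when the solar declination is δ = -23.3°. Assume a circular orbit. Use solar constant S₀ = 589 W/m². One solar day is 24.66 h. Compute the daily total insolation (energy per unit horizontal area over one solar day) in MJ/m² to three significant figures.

13.6 MJ/m²

cos H₀ = −tan(+8.8°) tan(-23.300°) = 0.0667, H₀ = 1.5041 rad.
Bracket: H₀ sin φ sin δ + cos φ cos δ sin H₀ = 1.5041×0.15299×-0.39555 + 0.98823×0.91845×0.99778 = -0.091021 + 0.905625 = 0.814604.
Q̄ = (S₀/π) × [bracket] = (589/π) × 0.814604 = 152.73 W/m².
Daily total = Q̄ × 24.66 h × 3600 s/h = 152.73 × 24.66 × 3600 / 10⁶ = 13.56 MJ/m².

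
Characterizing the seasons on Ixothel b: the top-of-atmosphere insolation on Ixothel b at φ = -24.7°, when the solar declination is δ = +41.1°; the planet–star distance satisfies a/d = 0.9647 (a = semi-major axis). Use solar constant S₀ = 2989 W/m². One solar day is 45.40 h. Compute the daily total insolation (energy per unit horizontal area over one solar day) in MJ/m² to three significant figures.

44.7 MJ/m²

cos H₀ = −tan(-24.7°) tan(+41.100°) = 0.4012, H₀ = 1.1579 rad.
Bracket: H₀ sin φ sin δ + cos φ cos δ sin H₀ = 1.1579×-0.41787×0.65738 + 0.90851×0.75356×0.91597 = -0.318074 + 0.627088 = 0.309014.
Inverse-square distance factor (a/d)² = 0.9647² = 0.930646.
Q̄ = (S₀/π) × 0.930646 × [bracket] = (2989/π) × 0.930646 × 0.309014 = 273.61 W/m².
Daily total = Q̄ × 45.40 h × 3600 s/h = 273.61 × 45.40 × 3600 / 10⁶ = 44.72 MJ/m².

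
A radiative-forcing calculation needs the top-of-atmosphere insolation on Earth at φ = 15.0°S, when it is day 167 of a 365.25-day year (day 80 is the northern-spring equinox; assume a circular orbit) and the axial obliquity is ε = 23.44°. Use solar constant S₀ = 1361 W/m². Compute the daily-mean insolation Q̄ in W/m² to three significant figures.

Solar longitude: λ_s = 360° × (167 − 80)/365.25 = 85.749°.
sin δ = sin 23.44° × sin 85.749° = 0.39669, so δ = +23.372°.
cos H₀ = −tan(-15.0°) tan(+23.372°) = 0.1158, H₀ = 1.4547 rad.
Bracket: H₀ sin φ sin δ + cos φ cos δ sin H₀ = 1.4547×-0.25882×0.39669 + 0.96593×0.91795×0.99327 = -0.149356 + 0.880708 = 0.731352.
Q̄ = (S₀/π) × [bracket] = (1361/π) × 0.731352 = 316.8 W/m².

Q̄ ≈ 317 W/m²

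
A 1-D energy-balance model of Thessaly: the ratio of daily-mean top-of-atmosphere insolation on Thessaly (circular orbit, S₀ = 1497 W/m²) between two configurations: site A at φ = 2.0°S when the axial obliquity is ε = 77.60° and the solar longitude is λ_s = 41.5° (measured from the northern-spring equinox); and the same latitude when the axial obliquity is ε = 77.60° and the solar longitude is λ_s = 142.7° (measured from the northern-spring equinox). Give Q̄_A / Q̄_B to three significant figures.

Q̄_A / Q̄_B ≈ 0.940

— Configuration A (φ=-2.0°):
Solar declination: sin δ = sin ε · sin λ_s = sin 77.60° × sin 41.5° = 0.64716, so δ = +40.328°.
cos H₀ = −tan(-2.0°) tan(+40.328°) = 0.0296, H₀ = 1.5411 rad.
Bracket: H₀ sin φ sin δ + cos φ cos δ sin H₀ = 1.5411×-0.03490×0.64716 + 0.99939×0.76235×0.99956 = -0.034807 + 0.761550 = 0.726743.
Q̄ = (S₀/π) × [bracket] = (1497/π) × 0.726743 = 346.30 W/m².
— Configuration B (φ=-2.0°):
Solar declination: sin δ = sin ε · sin λ_s = sin 77.60° × sin 142.7° = 0.59185, so δ = +36.289°.
cos H₀ = −tan(-2.0°) tan(+36.289°) = 0.0256, H₀ = 1.5452 rad.
Bracket: H₀ sin φ sin δ + cos φ cos δ sin H₀ = 1.5452×-0.03490×0.59185 + 0.99939×0.80605×0.99967 = -0.031917 + 0.805292 = 0.773375.
Q̄ = (S₀/π) × [bracket] = (1497/π) × 0.773375 = 368.52 W/m².
Ratio Q̄_A / Q̄_B = 346.30 / 368.52 = 0.9397.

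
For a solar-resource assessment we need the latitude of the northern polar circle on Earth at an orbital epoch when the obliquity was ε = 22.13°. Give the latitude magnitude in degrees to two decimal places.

67.87°

The polar circle is the lowest latitude that experiences at least one full rotation of continuous daylight at the northern-summer solstice; it lies at |φ| = 90° − ε = 90° − 22.13° = 67.87°.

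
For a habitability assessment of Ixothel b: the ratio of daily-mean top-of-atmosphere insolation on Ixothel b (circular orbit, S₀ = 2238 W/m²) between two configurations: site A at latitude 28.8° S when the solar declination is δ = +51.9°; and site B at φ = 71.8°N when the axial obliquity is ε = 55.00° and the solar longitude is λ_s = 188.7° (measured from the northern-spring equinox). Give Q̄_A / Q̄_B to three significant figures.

— Configuration A (φ=-28.8°):
cos H₀ = −tan(-28.8°) tan(+51.900°) = 0.7011, H₀ = 0.7938 rad.
Bracket: H₀ sin φ sin δ + cos φ cos δ sin H₀ = 0.7938×-0.48175×0.78694 + 0.87631×0.61704×0.71304 = -0.300936 + 0.385554 = 0.084618.
Q̄ = (S₀/π) × [bracket] = (2238/π) × 0.084618 = 60.280 W/m².
— Configuration B (φ=+71.8°):
Solar declination: sin δ = sin ε · sin λ_s = sin 55.00° × sin 188.7° = -0.12391, so δ = -7.118°.
cos H₀ = −tan(+71.8°) tan(-7.118°) = 0.3798, H₀ = 1.1812 rad.
Bracket: H₀ sin φ sin δ + cos φ cos δ sin H₀ = 1.1812×0.94997×-0.12391 + 0.31233×0.99229×0.92507 = -0.139040 + 0.286699 = 0.147659.
Q̄ = (S₀/π) × [bracket] = (2238/π) × 0.147659 = 105.19 W/m².
Ratio Q̄_A / Q̄_B = 60.280 / 105.19 = 0.5731.

Q̄_A / Q̄_B ≈ 0.573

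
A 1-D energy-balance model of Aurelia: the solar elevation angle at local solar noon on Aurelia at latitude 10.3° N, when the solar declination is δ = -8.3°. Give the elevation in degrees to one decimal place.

At local noon the hour angle is zero, so the zenith angle equals |ϕ − δ| = |+10.3° − (-8.300°)| = 18.600°.
Elevation = 90° − 18.600° = 71.4°.

71.4°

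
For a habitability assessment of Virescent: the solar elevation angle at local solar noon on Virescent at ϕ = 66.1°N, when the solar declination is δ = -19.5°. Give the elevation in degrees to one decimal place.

At local noon the hour angle is zero, so the zenith angle equals |ϕ − δ| = |+66.1° − (-19.500°)| = 85.600°.
Elevation = 90° − 85.600° = 4.4°.

4.4°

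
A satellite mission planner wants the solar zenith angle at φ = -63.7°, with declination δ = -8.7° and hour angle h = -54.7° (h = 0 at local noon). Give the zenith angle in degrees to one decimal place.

θ_z = 67.1°

cos θ_z = sin φ sin δ + cos φ cos δ cos h = 0.135603 + 0.253086 = 0.388689.
θ_z = arccos(0.388689) = 67.1°.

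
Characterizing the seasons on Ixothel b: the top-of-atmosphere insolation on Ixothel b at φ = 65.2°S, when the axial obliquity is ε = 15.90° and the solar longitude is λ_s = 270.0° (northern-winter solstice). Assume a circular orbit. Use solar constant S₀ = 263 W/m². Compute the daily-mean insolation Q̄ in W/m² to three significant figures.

Solar declination: sin δ = sin ε · sin λ_s = sin 15.90° × sin 270.0° = -0.27396, so δ = -15.900°.
cos H₀ = −tan(-65.2°) tan(-15.900°) = -0.6165, H₀ = 2.2351 rad.
Bracket: H₀ sin φ sin δ + cos φ cos δ sin H₀ = 2.2351×-0.90778×-0.27396 + 0.41945×0.96174×0.78736 = 0.555859 + 0.317622 = 0.873481.
Q̄ = (S₀/π) × [bracket] = (263/π) × 0.873481 = 73.12 W/m².

Q̄ ≈ 73.1 W/m²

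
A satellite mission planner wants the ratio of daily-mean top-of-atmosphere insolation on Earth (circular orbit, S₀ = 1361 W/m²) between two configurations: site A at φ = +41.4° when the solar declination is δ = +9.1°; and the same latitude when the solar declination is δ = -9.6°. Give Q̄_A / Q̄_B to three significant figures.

— Configuration A (φ=+41.4°):
cos H₀ = −tan(+41.4°) tan(+9.100°) = -0.1412, H₀ = 1.7125 rad.
Bracket: H₀ sin φ sin δ + cos φ cos δ sin H₀ = 1.7125×0.66131×0.15816 + 0.75011×0.98741×0.98998 = 0.179115 + 0.733245 = 0.912360.
Q̄ = (S₀/π) × [bracket] = (1361/π) × 0.912360 = 395.25 W/m².
— Configuration B (φ=+41.4°):
cos H₀ = −tan(+41.4°) tan(-9.600°) = 0.1491, H₀ = 1.4211 rad.
Bracket: H₀ sin φ sin δ + cos φ cos δ sin H₀ = 1.4211×0.66131×-0.16677 + 0.75011×0.98600×0.98882 = -0.156728 + 0.731340 = 0.574612.
Q̄ = (S₀/π) × [bracket] = (1361/π) × 0.574612 = 248.93 W/m².
Ratio Q̄_A / Q̄_B = 395.25 / 248.93 = 1.588.

Q̄_A / Q̄_B ≈ 1.59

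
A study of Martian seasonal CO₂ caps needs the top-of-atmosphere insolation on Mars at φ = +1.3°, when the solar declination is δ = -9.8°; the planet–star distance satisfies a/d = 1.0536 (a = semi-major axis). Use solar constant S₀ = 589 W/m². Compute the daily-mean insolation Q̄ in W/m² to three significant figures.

Q̄ ≈ 204 W/m²

cos H₀ = −tan(+1.3°) tan(-9.800°) = 0.0039, H₀ = 1.5669 rad.
Bracket: H₀ sin φ sin δ + cos φ cos δ sin H₀ = 1.5669×0.02269×-0.17021 + 0.99974×0.98541×0.99999 = -0.006051 + 0.985144 = 0.979093.
Inverse-square distance factor (a/d)² = 1.0536² = 1.110073.
Q̄ = (S₀/π) × 1.110073 × [bracket] = (589/π) × 1.110073 × 0.979093 = 203.8 W/m².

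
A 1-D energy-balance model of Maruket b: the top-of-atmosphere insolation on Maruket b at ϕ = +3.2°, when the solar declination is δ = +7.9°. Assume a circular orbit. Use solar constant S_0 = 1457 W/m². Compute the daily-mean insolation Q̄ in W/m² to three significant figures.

cos h₀ = −tan(+3.2°) tan(+7.900°) = -0.0078, h₀ = 1.5786 rad.
Bracket: h₀ sin ϕ sin δ + cos ϕ cos δ sin h₀ = 1.5786×0.05582×0.13744 + 0.99844×0.99051×0.99997 = 0.012111 + 0.988935 = 1.001046.
Q̄ = (S_0/π) × [bracket] = (1457/π) × 1.001046 = 464.3 W/m².

Q̄ ≈ 464 W/m²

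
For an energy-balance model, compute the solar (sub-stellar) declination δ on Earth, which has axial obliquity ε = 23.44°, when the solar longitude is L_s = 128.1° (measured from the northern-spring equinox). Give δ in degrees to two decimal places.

sin δ = sin ε · sin L_s = sin 23.44° × sin 128.1° = 0.313034.
δ = arcsin(0.313034) = +18.24°.

δ = +18.24°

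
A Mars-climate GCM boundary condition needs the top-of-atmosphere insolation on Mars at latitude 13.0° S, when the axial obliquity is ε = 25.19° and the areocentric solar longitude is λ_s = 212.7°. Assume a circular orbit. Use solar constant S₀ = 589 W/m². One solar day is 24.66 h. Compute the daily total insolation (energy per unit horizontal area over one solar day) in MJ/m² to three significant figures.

17.2 MJ/m²

sin δ = sin 25.19° × sin 212.7° = -0.22994, so δ = -13.293°.
cos H₀ = −tan(-13.0°) tan(-13.293°) = -0.0545, H₀ = 1.6254 rad.
Bracket: H₀ sin φ sin δ + cos φ cos δ sin H₀ = 1.6254×-0.22495×-0.22994 + 0.97437×0.97321×0.99851 = 0.084074 + 0.946854 = 1.030928.
Q̄ = (S₀/π) × [bracket] = (589/π) × 1.030928 = 193.28 W/m².
Daily total = Q̄ × 24.66 h × 3600 s/h = 193.28 × 24.66 × 3600 / 10⁶ = 17.16 MJ/m².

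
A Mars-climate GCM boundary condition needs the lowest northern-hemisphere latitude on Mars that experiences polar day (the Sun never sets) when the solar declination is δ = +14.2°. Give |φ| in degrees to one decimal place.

Polar day requires cos H₀ = −tan φ tan δ ≤ −1, i.e. tan φ tan δ ≥ 1.
The boundary is |tan φ| · |tan δ| = 1, so |φ| = 90° − |δ| = 90° − 14.2° = 75.8° in the northern hemisphere.

|φ| = 75.8°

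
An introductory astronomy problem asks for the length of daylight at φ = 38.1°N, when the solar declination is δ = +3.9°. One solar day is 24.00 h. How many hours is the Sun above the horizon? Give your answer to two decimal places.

12.41 h

cos H₀ = −tan φ · tan δ = −tan(+38.1°) × tan(+3.900°) = -0.0535, so H₀ = 1.6243 rad = 93.06°.
Daylight = 2H₀/(2π) × 24.00 h = (1.6243/π) × 24.00 = 12.41 h.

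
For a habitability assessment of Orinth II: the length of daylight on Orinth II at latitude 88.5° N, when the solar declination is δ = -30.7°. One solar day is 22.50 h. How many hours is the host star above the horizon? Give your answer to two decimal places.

0.00 h

cos H₀ = −tan φ · tan δ = 22.6746 ≥ 1, so the host star never rises (polar night) and H₀ = 0.
Daylight = 2H₀/(2π) × 22.50 h = (0.0000/π) × 22.50 = 0.00 h.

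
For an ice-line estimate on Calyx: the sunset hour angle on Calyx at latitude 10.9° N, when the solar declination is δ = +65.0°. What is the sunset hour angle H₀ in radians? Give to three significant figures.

H₀ = 2.00 rad

cos H₀ = −tan φ · tan δ = −tan(+10.9°) × tan(+65.000°) = -0.4130, so H₀ = 1.9965 rad = 114.39°.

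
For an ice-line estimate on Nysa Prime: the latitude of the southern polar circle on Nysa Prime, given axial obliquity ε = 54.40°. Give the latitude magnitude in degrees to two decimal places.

The polar circle is the lowest latitude that experiences at least one full rotation of continuous darkness at the northern-summer solstice; it lies at |φ| = 90° − ε = 90° − 54.40° = 35.60°.

35.60°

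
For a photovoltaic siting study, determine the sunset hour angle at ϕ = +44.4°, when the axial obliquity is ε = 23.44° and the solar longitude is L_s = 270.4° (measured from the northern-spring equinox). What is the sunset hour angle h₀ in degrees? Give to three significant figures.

h₀ = 64.9°

Solar declination: sin δ = sin ε · sin L_s = sin 23.44° × sin 270.4° = -0.39778, so δ = -23.439°.
cos h₀ = −tan ϕ · tan δ = −tan(+44.4°) × tan(-23.439°) = 0.4246, so h₀ = 1.1323 rad = 64.88°.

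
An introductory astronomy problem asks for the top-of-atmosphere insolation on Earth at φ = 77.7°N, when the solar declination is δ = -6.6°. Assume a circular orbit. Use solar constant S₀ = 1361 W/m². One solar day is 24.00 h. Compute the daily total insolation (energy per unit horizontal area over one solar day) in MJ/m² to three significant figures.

cos H₀ = −tan(+77.7°) tan(-6.600°) = 0.5307, H₀ = 1.0114 rad.
Bracket: H₀ sin φ sin δ + cos φ cos δ sin H₀ = 1.0114×0.97705×-0.11494 + 0.21303×0.99337×0.84758 = -0.113582 + 0.179363 = 0.065781.
Q̄ = (S₀/π) × [bracket] = (1361/π) × 0.065781 = 28.498 W/m².
Daily total = Q̄ × 24.00 h × 3600 s/h = 28.498 × 24.00 × 3600 / 10⁶ = 2.462 MJ/m².

2.46 MJ/m²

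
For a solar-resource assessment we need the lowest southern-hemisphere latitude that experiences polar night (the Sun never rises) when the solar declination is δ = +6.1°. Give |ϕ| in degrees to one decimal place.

Polar night requires cos h₀ = −tan ϕ tan δ ≥ 1, i.e. tan ϕ tan δ ≤ −1.
The boundary is |tan ϕ| · |tan δ| = 1, so |ϕ| = 90° − |δ| = 90° − 6.1° = 83.9° in the southern hemisphere.

|ϕ| = 83.9°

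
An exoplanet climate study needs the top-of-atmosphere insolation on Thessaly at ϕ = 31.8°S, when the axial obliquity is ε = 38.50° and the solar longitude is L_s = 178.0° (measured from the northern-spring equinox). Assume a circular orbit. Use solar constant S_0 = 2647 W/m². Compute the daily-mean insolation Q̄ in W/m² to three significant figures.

Solar declination: sin δ = sin ε · sin L_s = sin 38.50° × sin 178.0° = 0.02173, so δ = +1.245°.
cos h₀ = −tan(-31.8°) tan(+1.245°) = 0.0135, h₀ = 1.5573 rad.
Bracket: h₀ sin ϕ sin δ + cos ϕ cos δ sin h₀ = 1.5573×-0.52696×0.02173 + 0.84989×0.99976×0.99991 = -0.017832 + 0.849610 = 0.831778.
Q̄ = (S_0/π) × [bracket] = (2647/π) × 0.831778 = 700.8 W/m².

Q̄ ≈ 701 W/m²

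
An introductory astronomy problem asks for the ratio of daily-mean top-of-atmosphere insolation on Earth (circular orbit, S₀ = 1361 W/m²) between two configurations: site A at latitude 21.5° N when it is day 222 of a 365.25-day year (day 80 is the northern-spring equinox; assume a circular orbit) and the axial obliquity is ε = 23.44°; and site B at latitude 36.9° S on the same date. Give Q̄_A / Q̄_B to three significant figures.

— Configuration A (φ=+21.5°):
Solar longitude: λ_s = 360° × (222 − 80)/365.25 = 139.959°.
sin δ = sin 23.44° × sin 139.959° = 0.25591, so δ = +14.828°.
cos H₀ = −tan(+21.5°) tan(+14.828°) = -0.1043, H₀ = 1.6753 rad.
Bracket: H₀ sin φ sin δ + cos φ cos δ sin H₀ = 1.6753×0.36650×0.25591 + 0.93042×0.96670×0.99455 = 0.157128 + 0.894535 = 1.051663.
Q̄ = (S₀/π) × [bracket] = (1361/π) × 1.051663 = 455.60 W/m².
— Configuration B (φ=-36.9°):
cos H₀ = −tan(-36.9°) tan(+14.828°) = 0.1988, H₀ = 1.3707 rad.
Bracket: H₀ sin φ sin δ + cos φ cos δ sin H₀ = 1.3707×-0.60042×0.25591 + 0.79968×0.96670×0.98005 = -0.210613 + 0.757628 = 0.547015.
Q̄ = (S₀/π) × [bracket] = (1361/π) × 0.547015 = 236.98 W/m².
Ratio Q̄_A / Q̄_B = 455.60 / 236.98 = 1.923.

Q̄_A / Q̄_B ≈ 1.92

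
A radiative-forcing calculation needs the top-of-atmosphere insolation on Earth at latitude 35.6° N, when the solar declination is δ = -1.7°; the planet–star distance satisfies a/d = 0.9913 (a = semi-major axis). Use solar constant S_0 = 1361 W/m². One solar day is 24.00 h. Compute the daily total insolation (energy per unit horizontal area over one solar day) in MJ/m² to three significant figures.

cos h₀ = −tan(+35.6°) tan(-1.700°) = 0.0212, h₀ = 1.5495 rad.
Bracket: h₀ sin ϕ sin δ + cos ϕ cos δ sin h₀ = 1.5495×0.58212×-0.02967 + 0.81310×0.99956×0.99977 = -0.026762 + 0.812555 = 0.785793.
Inverse-square distance factor (a/d)² = 0.9913² = 0.982676.
Q̄ = (S_0/π) × 0.982676 × [bracket] = (1361/π) × 0.982676 × 0.785793 = 334.52 W/m².
Daily total = Q̄ × 24.00 h × 3600 s/h = 334.52 × 24.00 × 3600 / 10⁶ = 28.90 MJ/m².

28.9 MJ/m²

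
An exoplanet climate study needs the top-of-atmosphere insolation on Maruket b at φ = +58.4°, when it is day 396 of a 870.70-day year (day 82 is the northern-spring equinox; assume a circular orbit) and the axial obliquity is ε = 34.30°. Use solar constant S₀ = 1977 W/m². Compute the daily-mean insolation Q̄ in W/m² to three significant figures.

Solar longitude: λ_s = 360° × (396 − 82)/870.70 = 129.827°.
sin δ = sin 34.30° × sin 129.827° = 0.43278, so δ = +25.644°.
cos H₀ = −tan(+58.4°) tan(+25.644°) = -0.7803, H₀ = 2.4660 rad.
Bracket: H₀ sin φ sin δ + cos φ cos δ sin H₀ = 2.4660×0.85173×0.43278 + 0.52399×0.90150×0.62536 = 0.908996 + 0.295406 = 1.204402.
Q̄ = (S₀/π) × [bracket] = (1977/π) × 1.204402 = 757.9 W/m².

Q̄ ≈ 758 W/m²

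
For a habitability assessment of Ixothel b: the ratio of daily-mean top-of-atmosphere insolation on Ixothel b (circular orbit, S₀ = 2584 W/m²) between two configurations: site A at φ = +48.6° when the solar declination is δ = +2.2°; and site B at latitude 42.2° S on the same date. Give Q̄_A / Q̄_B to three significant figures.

— Configuration A (φ=+48.6°):
cos H₀ = −tan(+48.6°) tan(+2.200°) = -0.0436, H₀ = 1.6144 rad.
Bracket: H₀ sin φ sin δ + cos φ cos δ sin H₀ = 1.6144×0.75011×0.03839 + 0.66131×0.99926×0.99905 = 0.046489 + 0.660193 = 0.706682.
Q̄ = (S₀/π) × [bracket] = (2584/π) × 0.706682 = 581.25 W/m².
— Configuration B (φ=-42.2°):
cos H₀ = −tan(-42.2°) tan(+2.200°) = 0.0348, H₀ = 1.5360 rad.
Bracket: H₀ sin φ sin δ + cos φ cos δ sin H₀ = 1.5360×-0.67172×0.03839 + 0.74080×0.99926×0.99939 = -0.039609 + 0.739800 = 0.700191.
Q̄ = (S₀/π) × [bracket] = (2584/π) × 0.700191 = 575.92 W/m².
Ratio Q̄_A / Q̄_B = 581.25 / 575.92 = 1.009.

Q̄_A / Q̄_B ≈ 1.01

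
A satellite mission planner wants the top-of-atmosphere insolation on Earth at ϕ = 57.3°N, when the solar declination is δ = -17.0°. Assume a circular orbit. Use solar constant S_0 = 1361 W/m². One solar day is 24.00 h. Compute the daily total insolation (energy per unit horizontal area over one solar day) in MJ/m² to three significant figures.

cos h₀ = −tan(+57.3°) tan(-17.000°) = 0.4762, h₀ = 1.0744 rad.
Bracket: h₀ sin ϕ sin δ + cos ϕ cos δ sin h₀ = 1.0744×0.84151×-0.29237 + 0.54024×0.95630×0.87932 = -0.264337 + 0.454284 = 0.189947.
Q̄ = (S_0/π) × [bracket] = (1361/π) × 0.189947 = 82.289 W/m².
Daily total = Q̄ × 24.00 h × 3600 s/h = 82.289 × 24.00 × 3600 / 10⁶ = 7.110 MJ/m².

7.11 MJ/m²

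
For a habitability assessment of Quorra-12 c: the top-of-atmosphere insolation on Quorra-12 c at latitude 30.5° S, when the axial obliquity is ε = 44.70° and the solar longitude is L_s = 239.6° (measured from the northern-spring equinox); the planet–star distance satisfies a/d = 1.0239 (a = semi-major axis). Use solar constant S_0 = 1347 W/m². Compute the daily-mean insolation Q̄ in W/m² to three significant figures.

Q̄ ≈ 557 W/m²

Solar declination: sin δ = sin ε · sin L_s = sin 44.70° × sin 239.6° = -0.60669, so δ = -37.350°.
cos h₀ = −tan(-30.5°) tan(-37.350°) = -0.4496, h₀ = 2.0371 rad.
Bracket: h₀ sin ϕ sin δ + cos ϕ cos δ sin h₀ = 2.0371×-0.50754×-0.60669 + 0.86163×0.79494×0.89325 = 0.627263 + 0.611826 = 1.239089.
Inverse-square distance factor (a/d)² = 1.0239² = 1.048371.
Q̄ = (S_0/π) × 1.048371 × [bracket] = (1347/π) × 1.048371 × 1.239089 = 557.0 W/m².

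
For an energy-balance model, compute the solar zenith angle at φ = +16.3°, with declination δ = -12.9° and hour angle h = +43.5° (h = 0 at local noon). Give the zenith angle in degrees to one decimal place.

cos θ_z = sin φ sin δ + cos φ cos δ cos h = -0.062659 + 0.678646 = 0.615987.
θ_z = arccos(0.615987) = 52.0°.

θ_z = 52.0°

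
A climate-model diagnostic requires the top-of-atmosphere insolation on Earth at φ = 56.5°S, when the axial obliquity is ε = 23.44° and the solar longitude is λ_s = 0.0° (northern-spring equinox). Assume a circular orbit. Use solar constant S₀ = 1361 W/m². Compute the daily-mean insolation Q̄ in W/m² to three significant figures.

Solar declination: sin δ = sin ε · sin λ_s = sin 23.44° × sin 0.0° = 0.00000, so δ = +0.000°.
cos H₀ = −tan(-56.5°) tan(+0.000°) = 0.0000, H₀ = 1.5708 rad.
Bracket: H₀ sin φ sin δ + cos φ cos δ sin H₀ = 1.5708×-0.83389×0.00000 + 0.55194×1.00000×1.00000 = -0.000000 + 0.551940 = 0.551940.
Q̄ = (S₀/π) × [bracket] = (1361/π) × 0.551940 = 239.1 W/m².

Q̄ ≈ 239 W/m²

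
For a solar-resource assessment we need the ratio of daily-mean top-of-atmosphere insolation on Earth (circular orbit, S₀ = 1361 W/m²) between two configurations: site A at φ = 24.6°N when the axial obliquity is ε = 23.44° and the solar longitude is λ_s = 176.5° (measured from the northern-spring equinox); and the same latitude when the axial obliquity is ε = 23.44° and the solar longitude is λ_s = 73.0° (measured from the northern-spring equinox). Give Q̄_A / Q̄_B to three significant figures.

— Configuration A (φ=+24.6°):
Solar declination: sin δ = sin ε · sin λ_s = sin 23.44° × sin 176.5° = 0.02428, so δ = +1.392°.
cos H₀ = −tan(+24.6°) tan(+1.392°) = -0.0111, H₀ = 1.5819 rad.
Bracket: H₀ sin φ sin δ + cos φ cos δ sin H₀ = 1.5819×0.41628×0.02428 + 0.90924×0.99971×0.99994 = 0.015989 + 0.908922 = 0.924911.
Q̄ = (S₀/π) × [bracket] = (1361/π) × 0.924911 = 400.69 W/m².
— Configuration B (φ=+24.6°):
Solar declination: sin δ = sin ε · sin λ_s = sin 23.44° × sin 73.0° = 0.38041, so δ = +22.359°.
cos H₀ = −tan(+24.6°) tan(+22.359°) = -0.1883, H₀ = 1.7602 rad.
Bracket: H₀ sin φ sin δ + cos φ cos δ sin H₀ = 1.7602×0.41628×0.38041 + 0.90924×0.92482×0.98211 = 0.278740 + 0.825840 = 1.104580.
Q̄ = (S₀/π) × [bracket] = (1361/π) × 1.104580 = 478.53 W/m².
Ratio Q̄_A / Q̄_B = 400.69 / 478.53 = 0.8373.

Q̄_A / Q̄_B ≈ 0.837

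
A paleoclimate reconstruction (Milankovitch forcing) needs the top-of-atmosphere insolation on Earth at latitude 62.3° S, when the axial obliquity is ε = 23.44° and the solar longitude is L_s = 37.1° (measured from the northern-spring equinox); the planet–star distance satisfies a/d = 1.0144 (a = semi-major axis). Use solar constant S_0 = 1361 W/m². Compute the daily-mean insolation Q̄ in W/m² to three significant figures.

Solar declination: sin δ = sin ε · sin L_s = sin 23.44° × sin 37.1° = 0.23995, so δ = +13.884°.
cos h₀ = −tan(-62.3°) tan(+13.884°) = 0.4708, h₀ = 1.0806 rad.
Bracket: h₀ sin ϕ sin δ + cos ϕ cos δ sin h₀ = 1.0806×-0.88539×0.23995 + 0.46484×0.97079×0.88225 = -0.229573 + 0.398126 = 0.168553.
Inverse-square distance factor (a/d)² = 1.0144² = 1.029007.
Q̄ = (S_0/π) × 1.029007 × [bracket] = (1361/π) × 1.029007 × 0.168553 = 75.14 W/m².

Q̄ ≈ 75.1 W/m²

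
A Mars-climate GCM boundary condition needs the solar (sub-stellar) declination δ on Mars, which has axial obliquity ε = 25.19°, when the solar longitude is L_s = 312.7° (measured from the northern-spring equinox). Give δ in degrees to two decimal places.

δ = -18.23°

sin δ = sin ε · sin L_s = sin 25.19° × sin 312.7° = -0.312795.
δ = arcsin(-0.312795) = -18.23°.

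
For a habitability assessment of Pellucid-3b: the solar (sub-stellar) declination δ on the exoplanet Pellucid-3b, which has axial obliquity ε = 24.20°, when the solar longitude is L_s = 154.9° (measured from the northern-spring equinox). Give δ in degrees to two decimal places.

δ = +10.01°

sin δ = sin ε · sin L_s = sin 24.20° × sin 154.9° = 0.173889.
δ = arcsin(0.173889) = +10.01°.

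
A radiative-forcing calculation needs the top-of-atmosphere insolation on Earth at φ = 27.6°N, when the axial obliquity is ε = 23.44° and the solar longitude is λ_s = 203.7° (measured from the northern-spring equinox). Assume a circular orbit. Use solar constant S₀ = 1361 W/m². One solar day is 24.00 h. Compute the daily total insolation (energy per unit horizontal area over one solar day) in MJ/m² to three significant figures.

Solar declination: sin δ = sin ε · sin λ_s = sin 23.44° × sin 203.7° = -0.15989, so δ = -9.201°.
cos H₀ = −tan(+27.6°) tan(-9.201°) = 0.0847, H₀ = 1.4860 rad.
Bracket: H₀ sin φ sin δ + cos φ cos δ sin H₀ = 1.4860×0.46330×-0.15989 + 0.88620×0.98713×0.99641 = -0.110078 + 0.871654 = 0.761576.
Q̄ = (S₀/π) × [bracket] = (1361/π) × 0.761576 = 329.93 W/m².
Daily total = Q̄ × 24.00 h × 3600 s/h = 329.93 × 24.00 × 3600 / 10⁶ = 28.51 MJ/m².

28.5 MJ/m²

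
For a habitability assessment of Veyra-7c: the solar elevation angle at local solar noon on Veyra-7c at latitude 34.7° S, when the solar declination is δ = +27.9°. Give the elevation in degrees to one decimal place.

At local noon the hour angle is zero, so the zenith angle equals |ϕ − δ| = |-34.7° − (+27.900°)| = 62.600°.
Elevation = 90° − 62.600° = 27.4°.

27.4°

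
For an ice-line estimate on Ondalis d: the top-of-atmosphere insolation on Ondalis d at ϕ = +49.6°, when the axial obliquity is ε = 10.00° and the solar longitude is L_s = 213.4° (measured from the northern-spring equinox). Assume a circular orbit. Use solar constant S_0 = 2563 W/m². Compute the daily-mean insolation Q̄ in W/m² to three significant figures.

Solar declination: sin δ = sin ε · sin L_s = sin 10.00° × sin 213.4° = -0.09559, so δ = -5.485°.
cos h₀ = −tan(+49.6°) tan(-5.485°) = 0.1128, h₀ = 1.4577 rad.
Bracket: h₀ sin ϕ sin δ + cos ϕ cos δ sin h₀ = 1.4577×0.76154×-0.09559 + 0.64812×0.99542×0.99361 = -0.106114 + 0.641029 = 0.534915.
Q̄ = (S_0/π) × [bracket] = (2563/π) × 0.534915 = 436.4 W/m².

Q̄ ≈ 436 W/m²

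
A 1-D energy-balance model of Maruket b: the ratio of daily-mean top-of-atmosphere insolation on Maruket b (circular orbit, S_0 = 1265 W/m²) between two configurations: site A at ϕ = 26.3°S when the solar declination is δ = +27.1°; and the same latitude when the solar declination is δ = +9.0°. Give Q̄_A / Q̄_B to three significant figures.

— Configuration A (ϕ=-26.3°):
cos h₀ = −tan(-26.3°) tan(+27.100°) = 0.2529, h₀ = 1.3151 rad.
Bracket: h₀ sin ϕ sin δ + cos ϕ cos δ sin h₀ = 1.3151×-0.44307×0.45554 + 0.89649×0.89021×0.96749 = -0.265435 + 0.772119 = 0.506684.
Q̄ = (S_0/π) × [bracket] = (1265/π) × 0.506684 = 204.02 W/m².
— Configuration B (ϕ=-26.3°):
cos h₀ = −tan(-26.3°) tan(+9.000°) = 0.0783, h₀ = 1.4924 rad.
Bracket: h₀ sin ϕ sin δ + cos ϕ cos δ sin h₀ = 1.4924×-0.44307×0.15643 + 0.89649×0.98769×0.99693 = -0.103437 + 0.882736 = 0.779299.
Q̄ = (S_0/π) × [bracket] = (1265/π) × 0.779299 = 313.79 W/m².
Ratio Q̄_A / Q̄_B = 204.02 / 313.79 = 0.6502.

Q̄_A / Q̄_B ≈ 0.650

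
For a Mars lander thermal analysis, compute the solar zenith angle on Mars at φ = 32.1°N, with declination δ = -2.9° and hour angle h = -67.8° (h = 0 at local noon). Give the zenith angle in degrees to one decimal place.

cos θ_z = sin φ sin δ + cos φ cos δ cos h = -0.026885 + 0.319667 = 0.292782.
θ_z = arccos(0.292782) = 73.0°.

θ_z = 73.0°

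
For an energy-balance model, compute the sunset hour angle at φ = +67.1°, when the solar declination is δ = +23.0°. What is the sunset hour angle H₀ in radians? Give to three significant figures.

H₀ = 3.14 rad

Sunrise equation: cos H₀ = −tan φ · tan δ = -1.0049 ≤ −1, so the Sun never sets (polar day) and H₀ = π.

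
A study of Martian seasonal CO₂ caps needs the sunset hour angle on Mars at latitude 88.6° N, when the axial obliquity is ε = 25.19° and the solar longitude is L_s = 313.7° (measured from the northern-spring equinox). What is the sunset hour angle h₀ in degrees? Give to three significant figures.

h₀ = 0.00°

Solar declination: sin δ = sin ε · sin L_s = sin 25.19° × sin 313.7° = -0.30771, so δ = -17.921°.
cos h₀ = −tan ϕ · tan δ = 13.2328 ≥ 1, so the Sun never rises (polar night) and h₀ = 0.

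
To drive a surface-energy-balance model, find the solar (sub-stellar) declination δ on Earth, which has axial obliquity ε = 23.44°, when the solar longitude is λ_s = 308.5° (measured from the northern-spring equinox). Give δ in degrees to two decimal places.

δ = -18.14°

sin δ = sin ε · sin λ_s = sin 23.44° × sin 308.5° = -0.311313.
δ = arcsin(-0.311313) = -18.14°.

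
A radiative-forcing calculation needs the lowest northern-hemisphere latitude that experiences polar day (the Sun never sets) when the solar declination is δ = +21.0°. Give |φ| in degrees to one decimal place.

Polar day requires cos H₀ = −tan φ tan δ ≤ −1, i.e. tan φ tan δ ≥ 1.
The boundary is |tan φ| · |tan δ| = 1, so |φ| = 90° − |δ| = 90° − 21.0° = 69.0° in the northern hemisphere.

|φ| = 69.0°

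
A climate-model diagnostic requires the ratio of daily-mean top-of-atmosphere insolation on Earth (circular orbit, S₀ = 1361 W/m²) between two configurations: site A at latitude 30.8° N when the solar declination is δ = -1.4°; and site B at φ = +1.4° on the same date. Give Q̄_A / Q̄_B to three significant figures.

— Configuration A (φ=+30.8°):
cos H₀ = −tan(+30.8°) tan(-1.400°) = 0.0146, H₀ = 1.5562 rad.
Bracket: H₀ sin φ sin δ + cos φ cos δ sin H₀ = 1.5562×0.51204×-0.02443 + 0.85896×0.99970×0.99989 = -0.019467 + 0.858608 = 0.839141.
Q̄ = (S₀/π) × [bracket] = (1361/π) × 0.839141 = 363.53 W/m².
— Configuration B (φ=+1.4°):
cos H₀ = −tan(+1.4°) tan(-1.400°) = 0.0006, H₀ = 1.5702 rad.
Bracket: H₀ sin φ sin δ + cos φ cos δ sin H₀ = 1.5702×0.02443×-0.02443 + 0.99970×0.99970×1.00000 = -0.000937 + 0.999400 = 0.998463.
Q̄ = (S₀/π) × [bracket] = (1361/π) × 0.998463 = 432.55 W/m².
Ratio Q̄_A / Q̄_B = 363.53 / 432.55 = 0.8404.

Q̄_A / Q̄_B ≈ 0.840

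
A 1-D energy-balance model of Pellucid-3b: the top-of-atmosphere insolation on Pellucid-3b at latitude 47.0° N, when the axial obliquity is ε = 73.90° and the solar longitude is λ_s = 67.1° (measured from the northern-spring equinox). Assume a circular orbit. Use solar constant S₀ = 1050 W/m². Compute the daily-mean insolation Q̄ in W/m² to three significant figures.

Q̄ ≈ 680 W/m²

Solar declination: sin δ = sin ε · sin λ_s = sin 73.90° × sin 67.1° = 0.88506, so δ = +62.258°.
cos H₀ = −tan(+47.0°) tan(+62.258°) = -2.0390 ≤ −1 ⇒ polar day, H₀ = π.
Bracket: H₀ sin φ sin δ + cos φ cos δ sin H₀ = 3.1416×0.73135×0.88506 + 0.68200×0.46549×0.00000 = 2.033522 + 0.000000 = 2.033522.
Q̄ = (S₀/π) × [bracket] = (1050/π) × 2.033522 = 679.7 W/m².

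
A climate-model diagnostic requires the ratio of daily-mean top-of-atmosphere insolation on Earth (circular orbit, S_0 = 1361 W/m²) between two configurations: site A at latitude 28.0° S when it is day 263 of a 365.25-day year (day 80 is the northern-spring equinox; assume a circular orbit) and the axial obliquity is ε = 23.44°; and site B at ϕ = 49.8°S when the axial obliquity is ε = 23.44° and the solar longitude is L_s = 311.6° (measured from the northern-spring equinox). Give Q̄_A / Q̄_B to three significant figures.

Q̄_A / Q̄_B ≈ 0.871

— Configuration A (ϕ=-28.0°):
Solar longitude: L_s = 360° × (263 − 80)/365.25 = 180.370°.
sin δ = sin 23.44° × sin 180.370° = -0.00257, so δ = -0.147°.
cos h₀ = −tan(-28.0°) tan(-0.147°) = -0.0014, h₀ = 1.5722 rad.
Bracket: h₀ sin ϕ sin δ + cos ϕ cos δ sin h₀ = 1.5722×-0.46947×-0.00257 + 0.88295×1.00000×1.00000 = 0.001897 + 0.882950 = 0.884847.
Q̄ = (S_0/π) × [bracket] = (1361/π) × 0.884847 = 383.33 W/m².
— Configuration B (ϕ=-49.8°):
Solar declination: sin δ = sin ε · sin L_s = sin 23.44° × sin 311.6° = -0.29747, so δ = -17.305°.
cos h₀ = −tan(-49.8°) tan(-17.305°) = -0.3687, h₀ = 1.9484 rad.
Bracket: h₀ sin ϕ sin δ + cos ϕ cos δ sin h₀ = 1.9484×-0.76380×-0.29747 + 0.64546×0.95473×0.92955 = 0.442691 + 0.572826 = 1.015517.
Q̄ = (S_0/π) × [bracket] = (1361/π) × 1.015517 = 439.94 W/m².
Ratio Q̄_A / Q̄_B = 383.33 / 439.94 = 0.8713.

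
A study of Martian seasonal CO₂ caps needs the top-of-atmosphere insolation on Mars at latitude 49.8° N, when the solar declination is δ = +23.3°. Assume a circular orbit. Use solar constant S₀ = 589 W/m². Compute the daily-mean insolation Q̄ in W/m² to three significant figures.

cos H₀ = −tan(+49.8°) tan(+23.300°) = -0.5096, H₀ = 2.1055 rad.
Bracket: H₀ sin φ sin δ + cos φ cos δ sin H₀ = 2.1055×0.76380×0.39555 + 0.64546×0.91845×0.86040 = 0.636116 + 0.510065 = 1.146181.
Q̄ = (S₀/π) × [bracket] = (589/π) × 1.146181 = 214.9 W/m².

Q̄ ≈ 215 W/m²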